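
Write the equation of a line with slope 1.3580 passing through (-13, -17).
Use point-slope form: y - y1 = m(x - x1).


y + 17 = 1.3580(x + 13)
y = 1.3580x - 17 - 1.3580*(-13)
y = 1.3580x + 0.6540

y = 1.3580x + 0.6540


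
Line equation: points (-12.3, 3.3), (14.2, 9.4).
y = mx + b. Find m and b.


m = (6.1)/(26.5) = 0.2302
b = y1 - m*x1 = 3.3 - (6.1*(-12.3))/(26.5) = 3.3 + 2.8313 = 6.1313

y = 0.2302x + 6.1313


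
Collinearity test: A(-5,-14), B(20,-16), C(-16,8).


-5*(-16-8) + 20*(8+ 14) - 16*(-14+ 16)
= 120 + 440 - 32 = 528

No, not collinear (determinant = 528)


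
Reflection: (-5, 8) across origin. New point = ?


Reflection rule for origin: (-x, -y)
(-5, 8) -> (5, -8)

(5, -8)


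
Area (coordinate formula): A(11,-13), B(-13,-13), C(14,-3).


11*(-13+ 3) = -110
-13*(-3+ 13) = -130
14*(-13+ 13) = 0
sum = -240
Area = |-240|/2 = 120.0000

120.0000 sq units


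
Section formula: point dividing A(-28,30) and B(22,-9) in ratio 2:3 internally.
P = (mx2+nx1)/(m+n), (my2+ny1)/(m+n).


Px = (2*22 + 3*(-28))/5 = -40/5 = -8.0000
Py = (2*(-9) + 3*30)/5 = 72/5 = 14.4000

P = (-8.0000, 14.4000)


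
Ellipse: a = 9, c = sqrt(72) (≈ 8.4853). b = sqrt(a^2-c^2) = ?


b^2 = 9^2 - (sqrt(72))^2 = 81 - 72 = 9
b = sqrt(9) = 3

b = 3


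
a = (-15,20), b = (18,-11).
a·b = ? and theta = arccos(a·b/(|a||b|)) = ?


a·b = -15*18 + 20*(-11) = -270 - 220 = -490
|a| = sqrt(225+400) = 25.0000
|b| = sqrt(324+121) = 21.0950
cos(theta) = -490/(sqrt(625)*sqrt(445)) = -490/sqrt(278125) = -0.929129
theta = arccos(-490/sqrt(278125)) = 158.2995 degrees

a·b = -490, theta = 158.2995 deg


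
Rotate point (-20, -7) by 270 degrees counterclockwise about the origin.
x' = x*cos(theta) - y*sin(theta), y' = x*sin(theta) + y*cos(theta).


cos(270) = 0, sin(270) = -1
x' = -20*0 + 7*(-1) = -7
y' = -20*(-1) - 7*0 = 20

(-7, 20)


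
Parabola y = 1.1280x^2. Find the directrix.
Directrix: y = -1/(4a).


a = 1.1280
1/(4a) = 0.2216
directrix: y = -0.2216 = -0.2216

y = -0.2216


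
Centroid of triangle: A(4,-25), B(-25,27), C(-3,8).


Gx = (4- 25- 3)/3 = -24/3 = -8.0000
Gy = (-25+27+8)/3 = 10/3 = 3.3333

G = (-8.0000, 3.3333)


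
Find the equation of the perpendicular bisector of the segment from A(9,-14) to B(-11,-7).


Midpoint = (-1, -10.5)
Slope of AB = dy/dx = 7/(-20) = -0.3500
Perp slope = -dx/dy = 20/7 = 2.8571
b = My - (perp slope)*Mx = -10.5 + (-20*(-1))/7 = -10.5 + 2.8571 = -7.6429

y = 2.8571x - 7.6429


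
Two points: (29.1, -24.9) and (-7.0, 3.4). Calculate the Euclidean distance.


dx = -7.0 - 29.1 = -36.1
dy = 3.4 + 24.9 = 28.3
d = sqrt(1303.21 + 800.89) = sqrt(2104.1) = 45.8705

45.8705


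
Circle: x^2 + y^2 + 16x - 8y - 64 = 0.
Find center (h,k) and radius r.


h = -D/2 = -16/2 = -8
k = -E/2 = 8/2 = 4
r^2 = h^2 + k^2 - F = 64 + 16 + 64 = 144
r = 12

Center (-8, 4), radius = 12


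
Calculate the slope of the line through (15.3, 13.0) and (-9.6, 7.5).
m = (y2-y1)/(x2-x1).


dy = 7.5 - 13.0 = -5.5
dx = -9.6 - 15.3 = -24.9
m = -5.5/(-24.9) = 0.2209

m = 0.2209


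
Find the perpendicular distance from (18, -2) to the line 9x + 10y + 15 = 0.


|9*18 + 10*(-2) + 15| = |157| = 157
sqrt(81 + 100) = sqrt(181) = 13.4536
d = 157/sqrt(181) = 11.6697

11.6697


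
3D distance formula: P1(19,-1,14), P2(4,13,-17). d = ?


dx=-15, dy=14, dz=-31
d = sqrt(225+196+961) = sqrt(1382) = 37.1753

37.1753


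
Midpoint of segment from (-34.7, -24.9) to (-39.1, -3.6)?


Mx = (-34.7 - 39.1)/2 = -73.8/2 = -36.9000
My = (-24.9 - 3.6)/2 = -28.5/2 = -14.2500

(-36.9000, -14.2500)


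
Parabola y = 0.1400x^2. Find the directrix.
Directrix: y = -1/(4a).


a = 0.1400
1/(4a) = 1.7857
directrix: y = -1.7857 = -1.7857

y = -1.7857


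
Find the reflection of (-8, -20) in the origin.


Reflection rule for origin: (-x, -y)
(-8, -20) -> (8, 20)

(8, 20)


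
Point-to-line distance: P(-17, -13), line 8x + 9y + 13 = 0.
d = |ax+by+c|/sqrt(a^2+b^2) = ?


|8*(-17) + 9*(-13) + 13| = |-240| = 240
sqrt(64 + 81) = sqrt(145) = 12.0416
d = 240/sqrt(145) = 19.9309

19.9309


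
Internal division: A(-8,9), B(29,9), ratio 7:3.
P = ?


Px = (7*29 + 3*(-8))/10 = 179/10 = 17.9000
Py = (7*9 + 3*9)/10 = 90/10 = 9.0000

P = (17.9000, 9.0000)


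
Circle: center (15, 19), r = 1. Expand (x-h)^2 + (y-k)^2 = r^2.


(x-15)^2 + (y-19)^2 = 1^2
D = -2h = -30, E = -2k = -38
F = h^2+k^2-r^2 = 225+361-1 = 585

x^2 + y^2 - 30x - 38y + 585 = 0


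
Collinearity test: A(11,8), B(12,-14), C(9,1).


11*(-14-1) + 12*(1-8) + 9*(8+ 14)
= -165 - 84 + 198 = -51

No, not collinear (determinant = -51)


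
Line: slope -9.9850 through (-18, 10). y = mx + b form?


y - 10 = -9.9850(x + 18)
y = -9.9850x + 10 + 9.9850*(-18)
y = -9.9850x - 169.7300

y = -9.9850x - 169.7300


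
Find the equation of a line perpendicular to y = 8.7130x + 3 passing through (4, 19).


Perpendicular slope = -1/m1 = -1/8.7130 = -0.1148
b2 = y0 - m2*x0 = 19 + 4/8.7130 = 19 + 0.4591 = 19.4591

y = -0.1148x + 19.4591


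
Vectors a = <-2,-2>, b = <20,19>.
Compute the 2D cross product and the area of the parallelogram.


cross = -2*19 + 2*20 = -38 + 40 = 2
Parallelogram area = |2| = 2

cross = 2, parallelogram area = 2


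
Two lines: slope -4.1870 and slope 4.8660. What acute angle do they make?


m1-m2 = -9.053
1+m1*m2 = -19.373942
tan(theta) = |-9.053/(-19.373942)| = 0.467277
theta = arctan(|-9.053/(-19.373942)|) = 25.0456 degrees (acute angle)

25.0456 degrees


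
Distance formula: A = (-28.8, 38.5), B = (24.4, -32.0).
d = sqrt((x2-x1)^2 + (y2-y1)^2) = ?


dx = 24.4 + 28.8 = 53.2
dy = -32.0 - 38.5 = -70.5
d = sqrt(2830.24 + 4970.25) = sqrt(7800.49) = 88.3204

88.3204


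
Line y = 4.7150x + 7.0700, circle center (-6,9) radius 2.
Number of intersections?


Substitute y = 4.7150x + 7.0700: (x+ 6)^2 + (4.7150x+7.0700-9)^2 = 4
Expand to Ax^2 + Bx + C = 0, where b-k = -1.93
A = 1+m^2 = 23.231225
B = 2(m(b-k) - h) = 2(4.7150*(-1.93) + 6) = -6.1999
C = h^2 + (b-k)^2 - r^2 = 36 + 3.7249 - 4 = 35.7249
disc = B^2-4AC = 38.4388 - 3319.7328 = -3281.2940
disc < 0

0 intersection points


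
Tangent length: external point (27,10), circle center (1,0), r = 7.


d = sqrt((27-1)^2 + (10-0)^2) = sqrt(676+100) = 27.8568
L = sqrt(776.0000 - 49) = sqrt(727.0000) = 26.9629

26.9629


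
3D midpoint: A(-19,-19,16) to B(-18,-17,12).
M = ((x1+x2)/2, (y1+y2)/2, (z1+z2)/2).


Mx = (-19- 18)/2 = -18.5000
My = (-19- 17)/2 = -18.0000
Mz = (16+12)/2 = 14.0000

M = (-18.5000, -18.0000, 14.0000)


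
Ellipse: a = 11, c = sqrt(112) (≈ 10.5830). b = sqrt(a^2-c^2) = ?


b^2 = 11^2 - (sqrt(112))^2 = 121 - 112 = 9
b = sqrt(9) = 3

b = 3


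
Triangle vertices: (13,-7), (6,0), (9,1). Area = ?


13*(0-1) = -13
6*(1+ 7) = 48
9*(-7-0) = -63
sum = -28
Area = |-28|/2 = 14.0000

14.0000 sq units


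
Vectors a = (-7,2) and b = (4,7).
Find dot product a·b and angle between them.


a·b = -7*4 + 2*7 = -28 + 14 = -14
|a| = sqrt(49+4) = 7.2801
|b| = sqrt(16+49) = 8.0623
cos(theta) = -14/(sqrt(53)*sqrt(65)) = -14/sqrt(3445) = -0.238525
theta = arccos(-14/sqrt(3445)) = 103.7995 degrees

a·b = -14, theta = 103.7995 deg


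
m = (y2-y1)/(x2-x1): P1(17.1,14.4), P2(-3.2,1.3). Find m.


dy = 1.3 - 14.4 = -13.1
dx = -3.2 - 17.1 = -20.3
m = -13.1/(-20.3) = 0.6453

m = 0.6453


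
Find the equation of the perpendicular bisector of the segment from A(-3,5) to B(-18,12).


Midpoint = (-10.5, 8.5)
Slope of AB = dy/dx = 7/(-15) = -0.4667
Perp slope = -dx/dy = 15/7 = 2.1429
b = My - (perp slope)*Mx = 8.5 + (-15*(-10.5))/7 = 8.5 + 22.5000 = 31.0000

y = 2.1429x + 31.0000


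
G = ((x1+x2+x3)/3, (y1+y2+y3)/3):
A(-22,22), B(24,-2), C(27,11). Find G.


Gx = (-22+24+27)/3 = 29/3 = 9.6667
Gy = (22- 2+11)/3 = 31/3 = 10.3333

G = (9.6667, 10.3333)


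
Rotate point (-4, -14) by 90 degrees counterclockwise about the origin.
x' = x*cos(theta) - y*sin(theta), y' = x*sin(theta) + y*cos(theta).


cos(90) = 0, sin(90) = 1
x' = -4*0 + 14*1 = 14
y' = -4*1 - 14*0 = -4

(14, -4)


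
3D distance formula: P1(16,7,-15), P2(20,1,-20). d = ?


dx=4, dy=-6, dz=-5
d = sqrt(16+36+25) = sqrt(77) = 8.7750

8.7750


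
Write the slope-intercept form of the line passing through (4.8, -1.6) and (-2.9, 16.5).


m = (18.1)/(-7.7) = -2.3506
b = y1 - m*x1 = -1.6 - (18.1*4.8)/(-7.7) = -1.6 + 11.2831 = 9.6831

y = -2.3506x + 9.6831


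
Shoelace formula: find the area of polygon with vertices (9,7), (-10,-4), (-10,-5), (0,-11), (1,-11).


sum(xi*y_{i+1}) = 9*(-4) - 10*(-5) - 10*(-11) + 0*(-11) + 1*7 = 131
sum(yi*x_{i+1}) = 7*(-10) - 4*(-10) - 5*0 - 11*1 - 11*9 = -140
Area = |131 + 140|/2 = 271/2 = 135.5000

135.5000 sq units


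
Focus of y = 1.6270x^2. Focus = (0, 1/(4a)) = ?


a = 1.6270
4a = 6.5080
focus = (0, 1/6.5080) = (0, 0.1537)

Focus = (0, 0.1537)


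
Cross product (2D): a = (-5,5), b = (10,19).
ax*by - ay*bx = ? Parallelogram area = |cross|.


cross = -5*19 - 5*10 = -95 - 50 = -145
Parallelogram area = |-145| = 145

cross = -145, parallelogram area = 145


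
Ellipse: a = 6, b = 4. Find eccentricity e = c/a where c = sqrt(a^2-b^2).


c = sqrt(36-16) = sqrt(20) = 4.4721
e = c/a = sqrt(20)/6 = 0.7454

e = 0.7454


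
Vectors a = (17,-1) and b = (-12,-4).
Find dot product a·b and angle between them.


a·b = 17*(-12) - 1*(-4) = -204 + 4 = -200
|a| = sqrt(289+1) = 17.0294
|b| = sqrt(144+16) = 12.6491
cos(theta) = -200/(sqrt(290)*sqrt(160)) = -200/sqrt(46400) = -0.928477
theta = arccos(-200/sqrt(46400)) = 158.1986 degrees

a·b = -200, theta = 158.1986 deg


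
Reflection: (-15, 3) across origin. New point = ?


Reflection rule for origin: (-x, -y)
(-15, 3) -> (15, -3)

(15, -3)


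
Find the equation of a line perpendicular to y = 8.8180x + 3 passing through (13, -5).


Perpendicular slope = -1/m1 = -1/8.8180 = -0.1134
b2 = y0 - m2*x0 = -5 + 13/8.8180 = -5 + 1.4743 = -3.5257

y = -0.1134x - 3.5257


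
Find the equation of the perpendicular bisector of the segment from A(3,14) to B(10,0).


Midpoint = (6.5, 7)
Slope of AB = dy/dx = -14/7 = -2.0000
Perp slope = -dx/dy = 7/14 = 0.5000
b = My - (perp slope)*Mx = 7 + (7*6.5)/(-14) = 7 - 3.2500 = 3.7500

y = 0.5000x + 3.7500


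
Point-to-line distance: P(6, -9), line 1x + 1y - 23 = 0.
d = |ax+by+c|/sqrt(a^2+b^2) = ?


|1*6 + 1*(-9) - 23| = |-26| = 26
sqrt(1 + 1) = sqrt(2) = 1.4142
d = 26/sqrt(2) = 18.3848

18.3848


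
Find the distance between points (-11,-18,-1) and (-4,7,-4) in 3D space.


dx=7, dy=25, dz=-3
d = sqrt(49+625+9) = sqrt(683) = 26.1343

26.1343


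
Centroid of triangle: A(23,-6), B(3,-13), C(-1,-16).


Gx = (23+3- 1)/3 = 25/3 = 8.3333
Gy = (-6- 13- 16)/3 = -35/3 = -11.6667

G = (8.3333, -11.6667)


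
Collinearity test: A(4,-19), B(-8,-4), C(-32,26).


4*(-4-26) - 8*(26+ 19) - 32*(-19+ 4)
= -120 - 360 + 480 = 0

Yes, collinear (determinant = 0)


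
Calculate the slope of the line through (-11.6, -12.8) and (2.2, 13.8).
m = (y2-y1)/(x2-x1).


dy = 13.8 + 12.8 = 26.6
dx = 2.2 + 11.6 = 13.8
m = 26.6/13.8 = 1.9275

m = 1.9275


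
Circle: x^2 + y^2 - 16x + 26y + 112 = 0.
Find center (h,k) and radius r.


h = -D/2 = 16/2 = 8
k = -E/2 = -26/2 = -13
r^2 = h^2 + k^2 - F = 64 + 169 - 112 = 121
r = 11

Center (8, -13), radius = 11


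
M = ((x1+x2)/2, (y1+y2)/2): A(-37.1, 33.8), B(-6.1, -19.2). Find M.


Mx = (-37.1 - 6.1)/2 = -43.2/2 = -21.6000
My = (33.8 - 19.2)/2 = 14.6/2 = 7.3000

(-21.6000, 7.3000)


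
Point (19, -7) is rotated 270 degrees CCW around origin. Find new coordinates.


cos(270) = 0, sin(270) = -1
x' = 19*0 + 7*(-1) = -7
y' = 19*(-1) - 7*0 = -19

(-7, -19)


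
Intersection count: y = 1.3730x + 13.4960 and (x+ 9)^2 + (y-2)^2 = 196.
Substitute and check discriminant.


Substitute y = 1.3730x + 13.4960: (x+ 9)^2 + (1.3730x+13.4960-2)^2 = 196
Expand to Ax^2 + Bx + C = 0, where b-k = 11.496
A = 1+m^2 = 2.885129
B = 2(m(b-k) - h) = 2(1.3730*11.496 + 9) = 49.568016
C = h^2 + (b-k)^2 - r^2 = 81 + 132.158016 - 196 = 17.158016
disc = B^2-4AC = 2456.9882 - 198.0124 = 2258.9758
disc > 0

2 intersection points


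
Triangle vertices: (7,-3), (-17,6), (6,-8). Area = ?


7*(6+ 8) = 98
-17*(-8+ 3) = 85
6*(-3-6) = -54
sum = 129
Area = |129|/2 = 64.5000

64.5000 sq units


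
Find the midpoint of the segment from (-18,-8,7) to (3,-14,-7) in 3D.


Mx = (-18+3)/2 = -7.5000
My = (-8- 14)/2 = -11.0000
Mz = (7- 7)/2 = 0

M = (-7.5000, -11.0000, 0)


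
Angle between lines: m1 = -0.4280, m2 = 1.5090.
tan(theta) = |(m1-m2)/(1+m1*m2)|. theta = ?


m1-m2 = -1.937
1+m1*m2 = 0.354148
tan(theta) = |-1.937/0.354148| = 5.469465
theta = arctan(|-1.937/0.354148|) = 79.6389 degrees (acute angle)

79.6389 degrees


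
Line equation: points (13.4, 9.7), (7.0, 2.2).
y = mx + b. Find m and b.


m = (-7.5)/(-6.4) = 1.1719
b = y1 - m*x1 = 9.7 - (-7.5*13.4)/(-6.4) = 9.7 - 15.7031 = -6.0031

y = 1.1719x - 6.0031


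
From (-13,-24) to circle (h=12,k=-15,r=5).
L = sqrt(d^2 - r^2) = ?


d = sqrt((-13-12)^2 + (-24+ 15)^2) = sqrt(625+81) = 26.5707
L = sqrt(706.0000 - 25) = sqrt(681.0000) = 26.0960

26.0960


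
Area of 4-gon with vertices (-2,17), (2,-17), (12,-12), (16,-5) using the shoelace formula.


sum(xi*y_{i+1}) = -2*(-17) + 2*(-12) + 12*(-5) + 16*17 = 222
sum(yi*x_{i+1}) = 17*2 - 17*12 - 12*16 - 5*(-2) = -352
Area = |222 + 352|/2 = 574/2 = 287.0000

287.0000 sq units


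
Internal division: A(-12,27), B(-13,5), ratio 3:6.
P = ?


Px = (3*(-13) + 6*(-12))/9 = -111/9 = -12.3333
Py = (3*5 + 6*27)/9 = 177/9 = 19.6667

P = (-12.3333, 19.6667)


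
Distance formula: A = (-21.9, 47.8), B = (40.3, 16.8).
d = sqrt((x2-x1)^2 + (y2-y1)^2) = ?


dx = 40.3 + 21.9 = 62.2
dy = 16.8 - 47.8 = -31
d = sqrt(3868.84 + 961) = sqrt(4829.84) = 69.4971

69.4971


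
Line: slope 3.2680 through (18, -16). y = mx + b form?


y + 16 = 3.2680(x - 18)
y = 3.2680x - 16 - 3.2680*18
y = 3.2680x - 74.8240

y = 3.2680x - 74.8240


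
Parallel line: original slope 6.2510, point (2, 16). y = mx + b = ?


Parallel lines have equal slopes.
m2 = 6.2510
b2 = 16 - 6.2510*2 = 3.4980

y = 6.2510x + 3.4980


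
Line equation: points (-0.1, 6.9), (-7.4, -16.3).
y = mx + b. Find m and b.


m = (-23.2)/(-7.3) = 3.1781
b = y1 - m*x1 = 6.9 - (-23.2*(-0.1))/(-7.3) = 6.9 + 0.3178 = 7.2178

y = 3.1781x + 7.2178


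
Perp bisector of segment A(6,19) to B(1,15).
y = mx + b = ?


Midpoint = (3.5, 17)
Slope of AB = dy/dx = -4/(-5) = 0.8000
Perp slope = -dx/dy = -5/4 = -1.2500
b = My - (perp slope)*Mx = 17 + (-5*3.5)/(-4) = 17 + 4.3750 = 21.3750

y = -1.2500x + 21.3750


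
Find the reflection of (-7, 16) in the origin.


Reflection rule for origin: (-x, -y)
(-7, 16) -> (7, -16)

(7, -16)


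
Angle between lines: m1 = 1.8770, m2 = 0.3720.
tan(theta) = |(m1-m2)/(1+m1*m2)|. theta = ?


m1-m2 = 1.505
1+m1*m2 = 1.698244
tan(theta) = |1.505/1.698244| = 0.886210
theta = arctan(|1.505/1.698244|) = 41.5477 degrees (acute angle)

41.5477 degrees


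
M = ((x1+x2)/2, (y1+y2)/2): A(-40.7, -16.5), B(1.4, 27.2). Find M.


Mx = (-40.7 + 1.4)/2 = -39.3/2 = -19.6500
My = (-16.5 + 27.2)/2 = 10.7/2 = 5.3500

(-19.6500, 5.3500)


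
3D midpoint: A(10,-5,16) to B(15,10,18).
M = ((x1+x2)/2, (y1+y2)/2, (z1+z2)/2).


Mx = (10+15)/2 = 12.5000
My = (-5+10)/2 = 2.5000
Mz = (16+18)/2 = 17.0000

M = (12.5000, 2.5000, 17.0000)


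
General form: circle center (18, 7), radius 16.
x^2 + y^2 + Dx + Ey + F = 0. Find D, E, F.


(x-18)^2 + (y-7)^2 = 16^2
D = -2h = -36, E = -2k = -14
F = h^2+k^2-r^2 = 324+49-256 = 117

D = -36, E = -14, F = 117


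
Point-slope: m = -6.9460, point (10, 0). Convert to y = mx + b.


y - 0 = -6.9460(x - 10)
y = -6.9460x + 0 + 6.9460*10
y = -6.9460x + 69.4600

y = -6.9460x + 69.4600


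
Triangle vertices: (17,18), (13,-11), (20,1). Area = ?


17*(-11-1) = -204
13*(1-18) = -221
20*(18+ 11) = 580
sum = 155
Area = |155|/2 = 77.5000

77.5000 sq units


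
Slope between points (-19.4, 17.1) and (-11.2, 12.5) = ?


dy = 12.5 - 17.1 = -4.6
dx = -11.2 + 19.4 = 8.2
m = -4.6/8.2 = -0.5610

m = -0.5610


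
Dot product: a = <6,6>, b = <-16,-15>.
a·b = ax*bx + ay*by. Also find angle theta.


a·b = 6*(-16) + 6*(-15) = -96 - 90 = -186
|a| = sqrt(36+36) = 8.4853
|b| = sqrt(256+225) = 21.9317
cos(theta) = -186/(sqrt(72)*sqrt(481)) = -186/sqrt(34632) = -0.999480
theta = arccos(-186/sqrt(34632)) = 178.1524 degrees

a·b = -186, theta = 178.1524 deg


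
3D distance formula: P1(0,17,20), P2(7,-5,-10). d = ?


dx=7, dy=-22, dz=-30
d = sqrt(49+484+900) = sqrt(1433) = 37.8550

37.8550


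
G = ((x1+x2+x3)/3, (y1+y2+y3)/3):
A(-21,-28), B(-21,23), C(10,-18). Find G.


Gx = (-21- 21+10)/3 = -32/3 = -10.6667
Gy = (-28+23- 18)/3 = -23/3 = -7.6667

G = (-10.6667, -7.6667)


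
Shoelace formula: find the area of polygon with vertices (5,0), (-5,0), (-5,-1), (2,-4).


sum(xi*y_{i+1}) = 5*0 - 5*(-1) - 5*(-4) + 2*0 = 25
sum(yi*x_{i+1}) = 0*(-5) + 0*(-5) - 1*2 - 4*5 = -22
Area = |25 + 22|/2 = 47/2 = 23.5000

23.5000 sq units


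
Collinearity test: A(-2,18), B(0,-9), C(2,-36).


-2*(-9+ 36) + 0*(-36-18) + 2*(18+ 9)
= -54 + 0 + 54 = 0

Yes, collinear (determinant = 0)


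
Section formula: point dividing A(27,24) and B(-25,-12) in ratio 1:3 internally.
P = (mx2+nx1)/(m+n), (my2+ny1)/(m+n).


Px = (1*(-25) + 3*27)/4 = 56/4 = 14.0000
Py = (1*(-12) + 3*24)/4 = 60/4 = 15.0000

P = (14.0000, 15.0000)


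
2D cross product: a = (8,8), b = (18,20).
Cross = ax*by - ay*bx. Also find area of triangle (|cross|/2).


cross = 8*20 - 8*18 = 160 - 144 = 16
Triangle area = |16|/2 = 16/2 = 8.0000

cross = 16, triangle area = 8.0000


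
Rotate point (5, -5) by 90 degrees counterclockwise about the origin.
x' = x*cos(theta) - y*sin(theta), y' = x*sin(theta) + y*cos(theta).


cos(90) = 0, sin(90) = 1
x' = 5*0 + 5*1 = 5
y' = 5*1 - 5*0 = 5

(5, 5)


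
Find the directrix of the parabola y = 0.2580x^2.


a = 0.2580
1/(4a) = 0.9690
directrix: y = -0.9690 = -0.9690

y = -0.9690


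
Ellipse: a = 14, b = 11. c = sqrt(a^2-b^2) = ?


c^2 = 14^2 - 11^2 = 196 - 121 = 75
c = sqrt(75) = 8.6603

c = 8.6603


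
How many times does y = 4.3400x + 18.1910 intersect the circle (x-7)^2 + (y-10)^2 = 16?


Substitute y = 4.3400x + 18.1910: (x-7)^2 + (4.3400x+18.1910-10)^2 = 16
Expand to Ax^2 + Bx + C = 0, where b-k = 8.191
A = 1+m^2 = 19.8356
B = 2(m(b-k) - h) = 2(4.3400*8.191 - 7) = 57.09788
C = h^2 + (b-k)^2 - r^2 = 49 + 67.092481 - 16 = 100.092481
disc = B^2-4AC = 3260.1679 - 7941.5777 = -4681.4098
disc < 0

0 intersection points


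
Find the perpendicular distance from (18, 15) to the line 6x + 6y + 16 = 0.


|6*18 + 6*15 + 16| = |214| = 214
sqrt(36 + 36) = sqrt(72) = 8.4853
d = 214/sqrt(72) = 25.2201

25.2201


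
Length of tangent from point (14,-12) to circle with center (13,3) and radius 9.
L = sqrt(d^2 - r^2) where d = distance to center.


d = sqrt((14-13)^2 + (-12-3)^2) = sqrt(1+225) = 15.0333
L = sqrt(226.0000 - 81) = sqrt(145.0000) = 12.0416

12.0416


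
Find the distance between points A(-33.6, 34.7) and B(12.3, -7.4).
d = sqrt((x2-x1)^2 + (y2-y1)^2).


dx = 12.3 + 33.6 = 45.9
dy = -7.4 - 34.7 = -42.1
d = sqrt(2106.81 + 1772.41) = sqrt(3879.22) = 62.2834

62.2834


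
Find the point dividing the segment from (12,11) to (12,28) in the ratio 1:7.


Px = (1*12 + 7*12)/8 = 96/8 = 12.0000
Py = (1*28 + 7*11)/8 = 105/8 = 13.1250

P = (12.0000, 13.1250)


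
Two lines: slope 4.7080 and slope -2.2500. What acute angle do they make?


m1-m2 = 6.958
1+m1*m2 = -9.593
tan(theta) = |6.958/(-9.593)| = 0.725321
theta = arctan(|6.958/(-9.593)|) = 35.9541 degrees (acute angle)

35.9541 degrees


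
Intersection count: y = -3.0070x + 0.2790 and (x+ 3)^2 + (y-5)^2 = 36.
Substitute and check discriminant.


Substitute y = -3.0070x + 0.2790: (x+ 3)^2 + (-3.0070x+0.2790-5)^2 = 36
Expand to Ax^2 + Bx + C = 0, where b-k = -4.721
A = 1+m^2 = 10.042049
B = 2(m(b-k) - h) = 2(-3.0070*(-4.721) + 3) = 34.392094
C = h^2 + (b-k)^2 - r^2 = 9 + 22.287841 - 36 = -4.712159
disc = B^2-4AC = 1182.8161 + 189.2789 = 1372.0950
disc > 0

2 intersection points


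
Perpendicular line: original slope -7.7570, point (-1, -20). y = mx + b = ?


Perpendicular slope = -1/m1 = -1/(-7.7570) = 0.1289
b2 = y0 - m2*x0 = -20 - 1/(-7.7570) = -20 + 0.1289 = -19.8711

y = 0.1289x - 19.8711


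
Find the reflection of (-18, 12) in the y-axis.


Reflection rule for y-axis: (-x, y)
(-18, 12) -> (18, 12)

(18, 12)


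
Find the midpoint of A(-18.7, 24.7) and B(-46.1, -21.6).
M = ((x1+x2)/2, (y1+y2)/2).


Mx = (-18.7 - 46.1)/2 = -64.8/2 = -32.4000
My = (24.7 - 21.6)/2 = 3.1/2 = 1.5500

(-32.4000, 1.5500)


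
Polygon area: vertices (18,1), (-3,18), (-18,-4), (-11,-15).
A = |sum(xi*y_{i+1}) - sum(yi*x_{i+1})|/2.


sum(xi*y_{i+1}) = 18*18 - 3*(-4) - 18*(-15) - 11*1 = 595
sum(yi*x_{i+1}) = 1*(-3) + 18*(-18) - 4*(-11) - 15*18 = -553
Area = |595 + 553|/2 = 1148/2 = 574.0000

574.0000 sq units


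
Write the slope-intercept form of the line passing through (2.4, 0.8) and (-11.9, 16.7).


m = (15.9)/(-14.3) = -1.1119
b = y1 - m*x1 = 0.8 - (15.9*2.4)/(-14.3) = 0.8 + 2.6685 = 3.4685

y = -1.1119x + 3.4685


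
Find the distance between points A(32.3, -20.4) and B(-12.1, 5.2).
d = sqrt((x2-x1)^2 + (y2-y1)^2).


dx = -12.1 - 32.3 = -44.4
dy = 5.2 + 20.4 = 25.6
d = sqrt(1971.36 + 655.36) = sqrt(2626.72) = 51.2515

51.2515


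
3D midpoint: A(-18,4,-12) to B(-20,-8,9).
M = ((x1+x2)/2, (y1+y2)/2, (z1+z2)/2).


Mx = (-18- 20)/2 = -19.0000
My = (4- 8)/2 = -2.0000
Mz = (-12+9)/2 = -1.5000

M = (-19.0000, -2.0000, -1.5000)


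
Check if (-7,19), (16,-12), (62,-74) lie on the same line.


-7*(-12+ 74) + 16*(-74-19) + 62*(19+ 12)
= -434 - 1488 + 1922 = 0

Yes, collinear (determinant = 0)


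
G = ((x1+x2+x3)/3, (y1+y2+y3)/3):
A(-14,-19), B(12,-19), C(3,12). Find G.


Gx = (-14+12+3)/3 = 1/3 = 0.3333
Gy = (-19- 19+12)/3 = -26/3 = -8.6667

G = (0.3333, -8.6667)


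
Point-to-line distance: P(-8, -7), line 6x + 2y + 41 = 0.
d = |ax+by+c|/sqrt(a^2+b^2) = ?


|6*(-8) + 2*(-7) + 41| = |-21| = 21
sqrt(36 + 4) = sqrt(40) = 6.3246
d = 21/sqrt(40) = 3.3204

3.3204


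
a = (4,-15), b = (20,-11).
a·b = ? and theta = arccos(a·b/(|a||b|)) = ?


a·b = 4*20 - 15*(-11) = 80 + 165 = 245
|a| = sqrt(16+225) = 15.5242
|b| = sqrt(400+121) = 22.8254
cos(theta) = 245/(sqrt(241)*sqrt(521)) = 245/sqrt(125561) = 0.691415
theta = arccos(245/sqrt(125561)) = 46.2578 degrees

a·b = 245, theta = 46.2578 deg


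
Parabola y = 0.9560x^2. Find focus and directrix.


a = 0.9560
1/(4a) = 0.2615
Focus = (0, 0.2615)
Directrix: y = -0.2615

Focus = (0, 0.2615), Directrix: y = -0.2615


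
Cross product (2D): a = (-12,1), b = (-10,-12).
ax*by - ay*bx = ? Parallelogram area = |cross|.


cross = -12*(-12) - 1*(-10) = 144 + 10 = 154
Parallelogram area = |154| = 154

cross = 154, parallelogram area = 154


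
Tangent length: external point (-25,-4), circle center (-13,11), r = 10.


d = sqrt((-25+ 13)^2 + (-4-11)^2) = sqrt(144+225) = 19.2094
L = sqrt(369.0000 - 100) = sqrt(269.0000) = 16.4012

16.4012


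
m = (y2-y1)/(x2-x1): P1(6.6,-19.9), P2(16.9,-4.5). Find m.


dy = -4.5 + 19.9 = 15.4
dx = 16.9 - 6.6 = 10.3
m = 15.4/10.3 = 1.4951

m = 1.4951


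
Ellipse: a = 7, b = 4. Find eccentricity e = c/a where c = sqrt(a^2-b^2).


c = sqrt(49-16) = sqrt(33) = 5.7446
e = c/a = sqrt(33)/7 = 0.8207

e = 0.8207


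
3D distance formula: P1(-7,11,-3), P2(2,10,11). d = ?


dx=9, dy=-1, dz=14
d = sqrt(81+1+196) = sqrt(278) = 16.6733

16.6733


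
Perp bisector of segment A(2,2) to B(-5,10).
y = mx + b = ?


Midpoint = (-1.5, 6)
Slope of AB = dy/dx = 8/(-7) = -1.1429
Perp slope = -dx/dy = 7/8 = 0.8750
b = My - (perp slope)*Mx = 6 + (-7*(-1.5))/8 = 6 + 1.3125 = 7.3125

y = 0.8750x + 7.3125


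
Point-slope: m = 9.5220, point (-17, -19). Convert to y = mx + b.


y + 19 = 9.5220(x + 17)
y = 9.5220x - 19 - 9.5220*(-17)
y = 9.5220x + 142.8740

y = 9.5220x + 142.8740


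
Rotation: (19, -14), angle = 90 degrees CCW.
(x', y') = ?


cos(90) = 0, sin(90) = 1
x' = 19*0 + 14*1 = 14
y' = 19*1 - 14*0 = 19

(14, 19)


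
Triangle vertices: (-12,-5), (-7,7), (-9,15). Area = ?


-12*(7-15) = 96
-7*(15+ 5) = -140
-9*(-5-7) = 108
sum = 64
Area = |64|/2 = 32.0000

32.0000 sq units


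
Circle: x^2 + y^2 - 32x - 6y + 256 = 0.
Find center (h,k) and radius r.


h = -D/2 = 32/2 = 16
k = -E/2 = 6/2 = 3
r^2 = h^2 + k^2 - F = 256 + 9 - 256 = 9
r = 3

Center (16, 3), radius = 3


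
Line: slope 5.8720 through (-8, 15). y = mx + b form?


y - 15 = 5.8720(x + 8)
y = 5.8720x + 15 - 5.8720*(-8)
y = 5.8720x + 61.9760

y = 5.8720x + 61.9760


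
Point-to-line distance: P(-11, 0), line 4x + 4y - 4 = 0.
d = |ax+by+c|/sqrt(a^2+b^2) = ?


|4*(-11) + 4*0 - 4| = |-48| = 48
sqrt(16 + 16) = sqrt(32) = 5.6569
d = 48/sqrt(32) = 8.4853

8.4853


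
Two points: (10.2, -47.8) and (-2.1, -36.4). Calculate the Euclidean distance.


dx = -2.1 - 10.2 = -12.3
dy = -36.4 + 47.8 = 11.4
d = sqrt(151.29 + 129.96) = sqrt(281.25) = 16.7705

16.7705


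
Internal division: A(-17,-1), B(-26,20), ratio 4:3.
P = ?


Px = (4*(-26) + 3*(-17))/7 = -155/7 = -22.1429
Py = (4*20 + 3*(-1))/7 = 77/7 = 11.0000

P = (-22.1429, 11.0000)


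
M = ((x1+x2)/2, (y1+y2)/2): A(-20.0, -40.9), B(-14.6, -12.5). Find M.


Mx = (-20.0 - 14.6)/2 = -34.6/2 = -17.3000
My = (-40.9 - 12.5)/2 = -53.4/2 = -26.7000

(-17.3000, -26.7000)


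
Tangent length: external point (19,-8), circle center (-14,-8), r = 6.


d = sqrt((19+ 14)^2 + (-8+ 8)^2) = sqrt(1089+0) = 33.0000
L = sqrt(1089.0000 - 36) = sqrt(1053.0000) = 32.4500

32.4500


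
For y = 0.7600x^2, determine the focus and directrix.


a = 0.7600
1/(4a) = 0.3289
Focus = (0, 0.3289)
Directrix: y = -0.3289

Focus = (0, 0.3289), Directrix: y = -0.3289


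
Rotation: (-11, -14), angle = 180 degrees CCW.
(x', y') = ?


cos(180) = -1, sin(180) = 0
x' = -11*(-1) + 14*0 = 11
y' = -11*0 - 14*(-1) = 14

(11, 14)


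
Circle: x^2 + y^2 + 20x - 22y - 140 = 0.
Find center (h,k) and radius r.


h = -D/2 = -20/2 = -10
k = -E/2 = 22/2 = 11
r^2 = h^2 + k^2 - F = 100 + 121 + 140 = 361
r = 19

Center (-10, 11), radius = 19


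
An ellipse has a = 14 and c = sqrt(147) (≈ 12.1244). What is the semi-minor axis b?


b^2 = 14^2 - (sqrt(147))^2 = 196 - 147 = 49
b = sqrt(49) = 7

b = 7


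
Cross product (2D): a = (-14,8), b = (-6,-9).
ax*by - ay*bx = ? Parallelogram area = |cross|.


cross = -14*(-9) - 8*(-6) = 126 + 48 = 174
Parallelogram area = |174| = 174

cross = 174, parallelogram area = 174


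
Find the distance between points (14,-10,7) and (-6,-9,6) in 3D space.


dx=-20, dy=1, dz=-1
d = sqrt(400+1+1) = sqrt(402) = 20.0499

20.0499


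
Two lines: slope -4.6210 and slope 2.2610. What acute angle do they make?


m1-m2 = -6.882
1+m1*m2 = -9.448081
tan(theta) = |-6.882/(-9.448081)| = 0.728402
theta = arctan(|-6.882/(-9.448081)|) = 36.0697 degrees (acute angle)

36.0697 degrees


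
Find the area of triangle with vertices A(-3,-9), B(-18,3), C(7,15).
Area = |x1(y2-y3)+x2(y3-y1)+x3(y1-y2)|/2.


-3*(3-15) = 36
-18*(15+ 9) = -432
7*(-9-3) = -84
sum = -480
Area = |-480|/2 = 240.0000

240.0000 sq units


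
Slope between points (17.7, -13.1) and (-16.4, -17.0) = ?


dy = -17.0 + 13.1 = -3.9
dx = -16.4 - 17.7 = -34.1
m = -3.9/(-34.1) = 0.1144

m = 0.1144


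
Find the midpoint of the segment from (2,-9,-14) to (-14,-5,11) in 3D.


Mx = (2- 14)/2 = -6.0000
My = (-9- 5)/2 = -7.0000
Mz = (-14+11)/2 = -1.5000

M = (-6.0000, -7.0000, -1.5000)


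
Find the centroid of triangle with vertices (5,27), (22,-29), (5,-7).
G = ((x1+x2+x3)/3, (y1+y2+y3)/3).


Gx = (5+22+5)/3 = 32/3 = 10.6667
Gy = (27- 29- 7)/3 = -9/3 = -3.0000

G = (10.6667, -3.0000)


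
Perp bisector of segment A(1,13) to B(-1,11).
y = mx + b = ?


Midpoint = (0, 12)
Slope of AB = dy/dx = -2/(-2) = 1.0000
Perp slope = -dx/dy = -2/2 = -1.0000
b = My - (perp slope)*Mx = 12 + (-2*0)/(-2) = 12 + 0 = 12.0000

y = -1.0000x + 12.0000


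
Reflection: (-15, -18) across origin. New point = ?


Reflection rule for origin: (-x, -y)
(-15, -18) -> (15, 18)

(15, 18)


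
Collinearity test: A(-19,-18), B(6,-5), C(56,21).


-19*(-5-21) + 6*(21+ 18) + 56*(-18+ 5)
= 494 + 234 - 728 = 0

Yes, collinear (determinant = 0)


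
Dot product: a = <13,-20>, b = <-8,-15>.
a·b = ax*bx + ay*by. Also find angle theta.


a·b = 13*(-8) - 20*(-15) = -104 + 300 = 196
|a| = sqrt(169+400) = 23.8537
|b| = sqrt(64+225) = 17.0000
cos(theta) = 196/(sqrt(569)*sqrt(289)) = 196/sqrt(164441) = 0.483338
theta = arccos(196/sqrt(164441)) = 61.0964 degrees

a·b = 196, theta = 61.0964 deg


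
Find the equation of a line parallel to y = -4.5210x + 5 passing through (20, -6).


Parallel lines have equal slopes.
m2 = -4.5210
b2 = -6 + 4.5210*20 = 84.4200

y = -4.5210x + 84.4200


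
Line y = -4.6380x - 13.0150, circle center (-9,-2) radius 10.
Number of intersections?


Substitute y = -4.6380x - 13.0150: (x+ 9)^2 + (-4.6380x- 13.0150+ 2)^2 = 100
Expand to Ax^2 + Bx + C = 0, where b-k = -11.015
A = 1+m^2 = 22.511044
B = 2(m(b-k) - h) = 2(-4.6380*(-11.015) + 9) = 120.17514
C = h^2 + (b-k)^2 - r^2 = 81 + 121.330225 - 100 = 102.330225
disc = B^2-4AC = 14442.0643 - 9214.2408 = 5227.8235
disc > 0

2 intersection points


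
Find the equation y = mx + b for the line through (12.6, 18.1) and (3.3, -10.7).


m = (-28.8)/(-9.3) = 3.0968
b = y1 - m*x1 = 18.1 - (-28.8*12.6)/(-9.3) = 18.1 - 39.0194 = -20.9194

y = 3.0968x - 20.9194


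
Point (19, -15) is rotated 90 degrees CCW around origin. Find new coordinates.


cos(90) = 0, sin(90) = 1
x' = 19*0 + 15*1 = 15
y' = 19*1 - 15*0 = 19

(15, 19)


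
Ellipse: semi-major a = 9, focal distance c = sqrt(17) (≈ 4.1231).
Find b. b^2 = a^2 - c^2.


b^2 = 9^2 - (sqrt(17))^2 = 81 - 17 = 64
b = sqrt(64) = 8

b = 8


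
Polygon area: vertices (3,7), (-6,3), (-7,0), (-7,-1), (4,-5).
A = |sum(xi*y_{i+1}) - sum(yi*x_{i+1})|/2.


sum(xi*y_{i+1}) = 3*3 - 6*0 - 7*(-1) - 7*(-5) + 4*7 = 79
sum(yi*x_{i+1}) = 7*(-6) + 3*(-7) + 0*(-7) - 1*4 - 5*3 = -82
Area = |79 + 82|/2 = 161/2 = 80.5000

80.5000 sq units


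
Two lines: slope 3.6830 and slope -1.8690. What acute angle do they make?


m1-m2 = 5.552
1+m1*m2 = -5.883527
tan(theta) = |5.552/(-5.883527)| = 0.943652
theta = arctan(|5.552/(-5.883527)|) = 43.3394 degrees (acute angle)

43.3394 degrees


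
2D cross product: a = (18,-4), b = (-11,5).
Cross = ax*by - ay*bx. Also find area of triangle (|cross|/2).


cross = 18*5 + 4*(-11) = 90 - 44 = 46
Triangle area = |46|/2 = 46/2 = 23.0000

cross = 46, triangle area = 23.0000


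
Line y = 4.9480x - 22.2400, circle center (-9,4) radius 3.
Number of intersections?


Substitute y = 4.9480x - 22.2400: (x+ 9)^2 + (4.9480x- 22.2400-4)^2 = 9
Expand to Ax^2 + Bx + C = 0, where b-k = -26.24
A = 1+m^2 = 25.482704
B = 2(m(b-k) - h) = 2(4.9480*(-26.24) + 9) = -241.67104
C = h^2 + (b-k)^2 - r^2 = 81 + 688.5376 - 9 = 760.5376
disc = B^2-4AC = 58404.8916 - 77522.2182 = -19117.3266
disc < 0

0 intersection points


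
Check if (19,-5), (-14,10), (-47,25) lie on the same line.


19*(10-25) - 14*(25+ 5) - 47*(-5-10)
= -285 - 420 + 705 = 0

Yes, collinear (determinant = 0)


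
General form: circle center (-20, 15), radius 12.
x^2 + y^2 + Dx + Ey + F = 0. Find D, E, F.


(x+ 20)^2 + (y-15)^2 = 12^2
D = -2h = 40, E = -2k = -30
F = h^2+k^2-r^2 = 400+225-144 = 481

D = 40, E = -30, F = 481


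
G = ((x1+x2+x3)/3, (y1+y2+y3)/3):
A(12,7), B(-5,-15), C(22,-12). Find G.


Gx = (12- 5+22)/3 = 29/3 = 9.6667
Gy = (7- 15- 12)/3 = -20/3 = -6.6667

G = (9.6667, -6.6667)


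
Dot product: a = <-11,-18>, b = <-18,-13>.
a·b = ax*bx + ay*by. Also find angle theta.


a·b = -11*(-18) - 18*(-13) = 198 + 234 = 432
|a| = sqrt(121+324) = 21.0950
|b| = sqrt(324+169) = 22.2036
cos(theta) = 432/(sqrt(445)*sqrt(493)) = 432/sqrt(219385) = 0.922317
theta = arccos(432/sqrt(219385)) = 22.7328 degrees

a·b = 432, theta = 22.7328 deg


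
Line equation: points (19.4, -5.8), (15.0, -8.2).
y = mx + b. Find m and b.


m = (-2.4)/(-4.4) = 0.5455
b = y1 - m*x1 = -5.8 - (-2.4*19.4)/(-4.4) = -5.8 - 10.5818 = -16.3818

y = 0.5455x - 16.3818


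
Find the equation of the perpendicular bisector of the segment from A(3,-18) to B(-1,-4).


Midpoint = (1, -11)
Slope of AB = dy/dx = 14/(-4) = -3.5000
Perp slope = -dx/dy = 4/14 = 0.2857
b = My - (perp slope)*Mx = -11 + (-4*1)/14 = -11 - 0.2857 = -11.2857

y = 0.2857x - 11.2857


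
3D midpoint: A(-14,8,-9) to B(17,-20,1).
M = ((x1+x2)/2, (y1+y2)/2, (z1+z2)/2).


Mx = (-14+17)/2 = 1.5000
My = (8- 20)/2 = -6.0000
Mz = (-9+1)/2 = -4.0000

M = (1.5000, -6.0000, -4.0000)


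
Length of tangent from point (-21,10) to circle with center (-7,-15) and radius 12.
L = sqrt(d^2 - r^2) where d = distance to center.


d = sqrt((-21+ 7)^2 + (10+ 15)^2) = sqrt(196+625) = 28.6531
L = sqrt(821.0000 - 144) = sqrt(677.0000) = 26.0192

26.0192


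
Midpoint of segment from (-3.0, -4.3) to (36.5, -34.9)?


Mx = (-3.0 + 36.5)/2 = 33.5/2 = 16.7500
My = (-4.3 - 34.9)/2 = -39.2/2 = -19.6000

(16.7500, -19.6000)


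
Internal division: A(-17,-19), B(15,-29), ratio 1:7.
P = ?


Px = (1*15 + 7*(-17))/8 = -104/8 = -13.0000
Py = (1*(-29) + 7*(-19))/8 = -162/8 = -20.2500

P = (-13.0000, -20.2500)


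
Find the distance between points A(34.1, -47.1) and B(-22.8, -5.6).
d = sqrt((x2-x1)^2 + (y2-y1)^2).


dx = -22.8 - 34.1 = -56.9
dy = -5.6 + 47.1 = 41.5
d = sqrt(3237.61 + 1722.25) = sqrt(4959.86) = 70.4263

70.4263


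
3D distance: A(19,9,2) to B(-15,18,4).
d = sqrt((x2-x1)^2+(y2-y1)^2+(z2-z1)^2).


dx=-34, dy=9, dz=2
d = sqrt(1156+81+4) = sqrt(1241) = 35.2278

35.2278


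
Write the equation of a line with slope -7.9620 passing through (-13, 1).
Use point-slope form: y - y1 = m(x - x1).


y - 1 = -7.9620(x + 13)
y = -7.9620x + 1 + 7.9620*(-13)
y = -7.9620x - 102.5060

y = -7.9620x - 102.5060


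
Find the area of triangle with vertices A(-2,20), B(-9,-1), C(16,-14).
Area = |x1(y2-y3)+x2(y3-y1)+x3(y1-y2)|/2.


-2*(-1+ 14) = -26
-9*(-14-20) = 306
16*(20+ 1) = 336
sum = 616
Area = |616|/2 = 308.0000

308.0000 sq units


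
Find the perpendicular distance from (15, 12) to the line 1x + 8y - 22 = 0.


|1*15 + 8*12 - 22| = |89| = 89
sqrt(1 + 64) = sqrt(65) = 8.0623
d = 89/sqrt(65) = 11.0391

11.0391


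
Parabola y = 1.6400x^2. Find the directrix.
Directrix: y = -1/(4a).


a = 1.6400
1/(4a) = 0.1524
directrix: y = -0.1524 = -0.1524

y = -0.1524


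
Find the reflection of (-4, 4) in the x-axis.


Reflection rule for x-axis: (x, -y)
(-4, 4) -> (-4, -4)

(-4, -4)


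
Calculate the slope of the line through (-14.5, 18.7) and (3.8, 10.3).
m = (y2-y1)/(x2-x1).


dy = 10.3 - 18.7 = -8.4
dx = 3.8 + 14.5 = 18.3
m = -8.4/18.3 = -0.4590

m = -0.4590


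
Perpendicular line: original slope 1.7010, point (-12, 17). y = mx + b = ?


Perpendicular slope = -1/m1 = -1/1.7010 = -0.5879
b2 = y0 - m2*x0 = 17 - 12/1.7010 = 17 - 7.0547 = 9.9453

y = -0.5879x + 9.9453


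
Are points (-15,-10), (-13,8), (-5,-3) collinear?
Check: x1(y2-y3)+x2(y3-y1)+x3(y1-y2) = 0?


-15*(8+ 3) - 13*(-3+ 10) - 5*(-10-8)
= -165 - 91 + 90 = -166

No, not collinear (determinant = -166)


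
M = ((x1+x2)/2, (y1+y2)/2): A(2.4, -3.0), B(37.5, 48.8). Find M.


Mx = (2.4 + 37.5)/2 = 39.9/2 = 19.9500
My = (-3.0 + 48.8)/2 = 45.8/2 = 22.9000

(19.9500, 22.9000)


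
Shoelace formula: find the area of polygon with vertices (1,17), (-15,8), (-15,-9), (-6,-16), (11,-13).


sum(xi*y_{i+1}) = 1*8 - 15*(-9) - 15*(-16) - 6*(-13) + 11*17 = 648
sum(yi*x_{i+1}) = 17*(-15) + 8*(-15) - 9*(-6) - 16*11 - 13*1 = -510
Area = |648 + 510|/2 = 1158/2 = 579.0000

579.0000 sq units


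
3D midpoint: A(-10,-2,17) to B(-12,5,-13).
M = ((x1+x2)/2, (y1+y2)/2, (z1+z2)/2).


Mx = (-10- 12)/2 = -11.0000
My = (-2+5)/2 = 1.5000
Mz = (17- 13)/2 = 2.0000

M = (-11.0000, 1.5000, 2.0000)


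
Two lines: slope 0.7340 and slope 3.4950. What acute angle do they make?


m1-m2 = -2.761
1+m1*m2 = 3.56533
tan(theta) = |-2.761/3.56533| = 0.774402
theta = arctan(|-2.761/3.56533|) = 37.7543 degrees (acute angle)

37.7543 degrees


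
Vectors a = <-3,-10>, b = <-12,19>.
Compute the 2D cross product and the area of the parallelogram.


cross = -3*19 + 10*(-12) = -57 - 120 = -177
Parallelogram area = |-177| = 177

cross = -177, parallelogram area = 177


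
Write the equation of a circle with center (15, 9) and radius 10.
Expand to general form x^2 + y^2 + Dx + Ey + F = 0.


(x-15)^2 + (y-9)^2 = 10^2
D = -2h = -30, E = -2k = -18
F = h^2+k^2-r^2 = 225+81-100 = 206

x^2 + y^2 - 30x - 18y + 206 = 0


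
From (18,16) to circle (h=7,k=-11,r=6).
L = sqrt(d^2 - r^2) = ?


d = sqrt((18-7)^2 + (16+ 11)^2) = sqrt(121+729) = 29.1548
L = sqrt(850.0000 - 36) = sqrt(814.0000) = 28.5307

28.5307


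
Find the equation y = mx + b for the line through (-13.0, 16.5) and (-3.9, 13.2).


m = (-3.3)/(9.1) = -0.3626
b = y1 - m*x1 = 16.5 - (-3.3*(-13.0))/(9.1) = 16.5 - 4.7143 = 11.7857

y = -0.3626x + 11.7857


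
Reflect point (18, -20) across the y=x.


Reflection rule for y=x: (y, x)
(18, -20) -> (-20, 18)

(-20, 18)


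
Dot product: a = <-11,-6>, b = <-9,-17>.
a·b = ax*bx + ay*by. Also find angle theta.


a·b = -11*(-9) - 6*(-17) = 99 + 102 = 201
|a| = sqrt(121+36) = 12.5300
|b| = sqrt(81+289) = 19.2354
cos(theta) = 201/(sqrt(157)*sqrt(370)) = 201/sqrt(58090) = 0.833960
theta = arccos(201/sqrt(58090)) = 33.4923 degrees

a·b = 201, theta = 33.4923 deg


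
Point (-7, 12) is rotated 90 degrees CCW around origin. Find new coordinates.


cos(90) = 0, sin(90) = 1
x' = -7*0 - 12*1 = -12
y' = -7*1 + 12*0 = -7

(-12, -7)


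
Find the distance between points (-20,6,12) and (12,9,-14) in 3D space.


dx=32, dy=3, dz=-26
d = sqrt(1024+9+676) = sqrt(1709) = 41.3401

41.3401


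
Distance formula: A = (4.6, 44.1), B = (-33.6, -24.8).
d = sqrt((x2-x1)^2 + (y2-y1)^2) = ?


dx = -33.6 - 4.6 = -38.2
dy = -24.8 - 44.1 = -68.9
d = sqrt(1459.24 + 4747.21) = sqrt(6206.45) = 78.7810

78.7810


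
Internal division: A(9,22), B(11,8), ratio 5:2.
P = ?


Px = (5*11 + 2*9)/7 = 73/7 = 10.4286
Py = (5*8 + 2*22)/7 = 84/7 = 12.0000

P = (10.4286, 12.0000)


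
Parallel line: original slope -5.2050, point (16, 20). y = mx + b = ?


Parallel lines have equal slopes.
m2 = -5.2050
b2 = 20 + 5.2050*16 = 103.2800

y = -5.2050x + 103.2800


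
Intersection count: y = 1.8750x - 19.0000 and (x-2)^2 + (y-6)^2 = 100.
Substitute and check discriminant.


Substitute y = 1.8750x - 19.0000: (x-2)^2 + (1.8750x- 19.0000-6)^2 = 100
Expand to Ax^2 + Bx + C = 0, where b-k = -25
A = 1+m^2 = 4.515625
B = 2(m(b-k) - h) = 2(1.8750*(-25) - 2) = -97.75
C = h^2 + (b-k)^2 - r^2 = 4 + 625 - 100 = 529
disc = B^2-4AC = 9555.0625 - 9555.0625 = 0
disc = 0

1 intersection point (tangent)


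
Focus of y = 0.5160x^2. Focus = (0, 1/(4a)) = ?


a = 0.5160
4a = 2.0640
focus = (0, 1/2.0640) = (0, 0.4845)

Focus = (0, 0.4845)


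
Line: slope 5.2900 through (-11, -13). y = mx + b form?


y + 13 = 5.2900(x + 11)
y = 5.2900x - 13 - 5.2900*(-11)
y = 5.2900x + 45.1900

y = 5.2900x + 45.1900


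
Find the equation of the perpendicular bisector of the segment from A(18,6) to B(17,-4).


Midpoint = (17.5, 1)
Slope of AB = dy/dx = -10/(-1) = 10.0000
Perp slope = -dx/dy = -1/10 = -0.1000
b = My - (perp slope)*Mx = 1 + (-1*17.5)/(-10) = 1 + 1.7500 = 2.7500

y = -0.1000x + 2.7500


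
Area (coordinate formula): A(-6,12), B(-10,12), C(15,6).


-6*(12-6) = -36
-10*(6-12) = 60
15*(12-12) = 0
sum = 24
Area = |24|/2 = 12.0000

12.0000 sq units
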